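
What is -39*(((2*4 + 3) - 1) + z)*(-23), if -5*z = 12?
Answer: 34086/5 ≈ 6817.2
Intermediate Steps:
z = -12/5 (z = -1/5*12 = -12/5 ≈ -2.4000)
-39*(((2*4 + 3) - 1) + z)*(-23) = -39*(((2*4 + 3) - 1) - 12/5)*(-23) = -39*(((8 + 3) - 1) - 12/5)*(-23) = -39*((11 - 1) - 12/5)*(-23) = -39*(10 - 12/5)*(-23) = -39*(38/5)*(-23) = -1482*(-23)/5 = -1*(-34086/5) = 34086/5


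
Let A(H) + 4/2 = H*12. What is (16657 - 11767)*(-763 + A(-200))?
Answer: -15476850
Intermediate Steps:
A(H) = -2 + 12*H (A(H) = -2 + H*12 = -2 + 12*H)
(16657 - 11767)*(-763 + A(-200)) = (16657 - 11767)*(-763 + (-2 + 12*(-200))) = 4890*(-763 + (-2 - 2400)) = 4890*(-763 - 2402) = 4890*(-3165) = -15476850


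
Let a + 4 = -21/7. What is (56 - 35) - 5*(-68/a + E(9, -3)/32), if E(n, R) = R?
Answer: -6071/224 ≈ -27.103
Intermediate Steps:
a = -7 (a = -4 - 21/7 = -4 - 21*⅐ = -4 - 3 = -7)
(56 - 35) - 5*(-68/a + E(9, -3)/32) = (56 - 35) - 5*(-68/(-7) - 3/32) = 21 - 5*(-68*(-⅐) - 3*1/32) = 21 - 5*(68/7 - 3/32) = 21 - 5*2155/224 = 21 - 10775/224 = -6071/224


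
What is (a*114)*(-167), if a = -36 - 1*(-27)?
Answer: 171342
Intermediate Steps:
a = -9 (a = -36 + 27 = -9)
(a*114)*(-167) = -9*114*(-167) = -1026*(-167) = 171342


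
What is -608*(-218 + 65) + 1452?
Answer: 94476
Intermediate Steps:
-608*(-218 + 65) + 1452 = -608*(-153) + 1452 = 93024 + 1452 = 94476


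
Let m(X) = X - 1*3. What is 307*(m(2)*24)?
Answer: -7368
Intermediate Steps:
m(X) = -3 + X (m(X) = X - 3 = -3 + X)
307*(m(2)*24) = 307*((-3 + 2)*24) = 307*(-1*24) = 307*(-24) = -7368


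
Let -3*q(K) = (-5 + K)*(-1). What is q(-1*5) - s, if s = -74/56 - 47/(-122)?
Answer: -12283/5124 ≈ -2.3972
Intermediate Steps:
q(K) = -5/3 + K/3 (q(K) = -(-5 + K)*(-1)/3 = -(5 - K)/3 = -5/3 + K/3)
s = -1599/1708 (s = -74*1/56 - 47*(-1/122) = -37/28 + 47/122 = -1599/1708 ≈ -0.93618)
q(-1*5) - s = (-5/3 + (-1*5)/3) - 1*(-1599/1708) = (-5/3 + (1/3)*(-5)) + 1599/1708 = (-5/3 - 5/3) + 1599/1708 = -10/3 + 1599/1708 = -12283/5124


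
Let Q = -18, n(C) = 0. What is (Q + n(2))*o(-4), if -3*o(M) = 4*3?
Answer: 72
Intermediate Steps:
o(M) = -4 (o(M) = -4*3/3 = -1/3*12 = -4)
(Q + n(2))*o(-4) = (-18 + 0)*(-4) = -18*(-4) = 72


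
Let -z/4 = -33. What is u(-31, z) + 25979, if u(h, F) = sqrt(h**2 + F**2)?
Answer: 25979 + sqrt(18385) ≈ 26115.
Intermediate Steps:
z = 132 (z = -4*(-33) = 132)
u(h, F) = sqrt(F**2 + h**2)
u(-31, z) + 25979 = sqrt(132**2 + (-31)**2) + 25979 = sqrt(17424 + 961) + 25979 = sqrt(18385) + 25979 = 25979 + sqrt(18385)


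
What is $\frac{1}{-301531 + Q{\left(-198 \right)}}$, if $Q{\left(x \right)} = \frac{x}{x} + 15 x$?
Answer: $- \frac{1}{304500} \approx -3.2841 \cdot 10^{-6}$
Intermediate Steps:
$Q{\left(x \right)} = 1 + 15 x$
$\frac{1}{-301531 + Q{\left(-198 \right)}} = \frac{1}{-301531 + \left(1 + 15 \left(-198\right)\right)} = \frac{1}{-301531 + \left(1 - 2970\right)} = \frac{1}{-301531 - 2969} = \frac{1}{-304500} = - \frac{1}{304500}$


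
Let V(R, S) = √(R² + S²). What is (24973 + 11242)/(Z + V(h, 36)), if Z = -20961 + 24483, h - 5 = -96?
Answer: 127549230/12394907 - 36215*√9577/12394907 ≈ 10.005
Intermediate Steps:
h = -91 (h = 5 - 96 = -91)
Z = 3522
(24973 + 11242)/(Z + V(h, 36)) = (24973 + 11242)/(3522 + √((-91)² + 36²)) = 36215/(3522 + √(8281 + 1296)) = 36215/(3522 + √9577)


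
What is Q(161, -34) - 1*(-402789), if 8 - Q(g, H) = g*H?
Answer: 408271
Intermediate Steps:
Q(g, H) = 8 - H*g (Q(g, H) = 8 - g*H = 8 - H*g)
Q(161, -34) - 1*(-402789) = (8 - 1*(-34)*161) - 1*(-402789) = (8 + 5474) + 402789 = 5482 + 402789 = 408271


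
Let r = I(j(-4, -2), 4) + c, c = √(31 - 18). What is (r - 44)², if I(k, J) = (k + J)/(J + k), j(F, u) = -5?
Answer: (43 - √13)² ≈ 1551.9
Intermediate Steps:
I(k, J) = 1 (I(k, J) = (J + k)/(J + k) = 1)
c = √13 ≈ 3.6056
r = 1 + √13 ≈ 4.6056
(r - 44)² = ((1 + √13) - 44)² = (-43 + √13)²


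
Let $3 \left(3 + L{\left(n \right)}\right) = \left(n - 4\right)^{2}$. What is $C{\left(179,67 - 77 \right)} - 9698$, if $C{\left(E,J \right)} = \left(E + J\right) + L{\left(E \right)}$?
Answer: $\frac{2029}{3} \approx 676.33$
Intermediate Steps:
$L{\left(n \right)} = -3 + \frac{\left(-4 + n\right)^{2}}{3}$ ($L{\left(n \right)} = -3 + \frac{\left(n - 4\right)^{2}}{3} = -3 + \frac{\left(-4 + n\right)^{2}}{3}$)
$C{\left(E,J \right)} = -3 + E + J + \frac{\left(-4 + E\right)^{2}}{3}$ ($C{\left(E,J \right)} = \left(E + J\right) + \left(-3 + \frac{\left(-4 + E\right)^{2}}{3}\right) = -3 + E + J + \frac{\left(-4 + E\right)^{2}}{3}$)
$C{\left(179,67 - 77 \right)} - 9698 = \left(-3 + 179 + \left(67 - 77\right) + \frac{\left(-4 + 179\right)^{2}}{3}\right) - 9698 = \left(-3 + 179 + \left(67 - 77\right) + \frac{175^{2}}{3}\right) - 9698 = \left(-3 + 179 - 10 + \frac{1}{3} \cdot 30625\right) - 9698 = \left(-3 + 179 - 10 + \frac{30625}{3}\right) - 9698 = \frac{31123}{3} - 9698 = \frac{2029}{3}$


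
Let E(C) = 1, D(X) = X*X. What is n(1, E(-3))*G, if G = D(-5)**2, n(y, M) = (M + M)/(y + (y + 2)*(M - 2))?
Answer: -625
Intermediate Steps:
D(X) = X**2
n(y, M) = 2*M/(y + (-2 + M)*(2 + y)) (n(y, M) = (2*M)/(y + (2 + y)*(-2 + M)) = (2*M)/(y + (-2 + M)*(2 + y)) = 2*M/(y + (-2 + M)*(2 + y)))
G = 625 (G = ((-5)**2)**2 = 25**2 = 625)
n(1, E(-3))*G = (2*1/(-4 - 1*1 + 2*1 + 1*1))*625 = (2*1/(-4 - 1 + 2 + 1))*625 = (2*1/(-2))*625 = (2*1*(-1/2))*625 = -1*625 = -625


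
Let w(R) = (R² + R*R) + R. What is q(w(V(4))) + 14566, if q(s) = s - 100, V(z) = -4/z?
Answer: 14467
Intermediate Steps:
w(R) = R + 2*R² (w(R) = (R² + R²) + R = 2*R² + R = R + 2*R²)
q(s) = -100 + s
q(w(V(4))) + 14566 = (-100 + (-4/4)*(1 + 2*(-4/4))) + 14566 = (-100 + (-4*¼)*(1 + 2*(-4*¼))) + 14566 = (-100 - (1 + 2*(-1))) + 14566 = (-100 - (1 - 2)) + 14566 = (-100 - 1*(-1)) + 14566 = (-100 + 1) + 14566 = -99 + 14566 = 14467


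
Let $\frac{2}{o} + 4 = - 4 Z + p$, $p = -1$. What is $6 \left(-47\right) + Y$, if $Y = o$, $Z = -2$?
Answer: $- \frac{844}{3} \approx -281.33$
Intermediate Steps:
$o = \frac{2}{3}$ ($o = \frac{2}{-4 - -7} = \frac{2}{-4 + \left(8 - 1\right)} = \frac{2}{-4 + 7} = \frac{2}{3} \approx 0.66667$)
$Y = \frac{2}{3} \approx 0.66667$
$6 \left(-47\right) + Y = 6 \left(-47\right) + \frac{2}{3} = -282 + \frac{2}{3} = - \frac{844}{3}$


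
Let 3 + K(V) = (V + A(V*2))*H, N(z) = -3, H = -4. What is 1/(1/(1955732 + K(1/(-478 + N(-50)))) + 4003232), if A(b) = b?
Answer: 940705661/3765863004696833 ≈ 2.4980e-7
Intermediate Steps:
K(V) = -3 - 12*V (K(V) = -3 + (V + V*2)*(-4) = -3 + (V + 2*V)*(-4) = -3 + (3*V)*(-4) = -3 - 12*V)
1/(1/(1955732 + K(1/(-478 + N(-50)))) + 4003232) = 1/(1/(1955732 + (-3 - 12/(-478 - 3))) + 4003232) = 1/(1/(1955732 + (-3 - 12/(-481))) + 4003232) = 1/(1/(1955732 + (-3 - 12*(-1/481))) + 4003232) = 1/(1/(1955732 + (-3 + 12/481)) + 4003232) = 1/(1/(1955732 - 1431/481) + 4003232) = 1/(1/(940705661/481) + 4003232) = 1/(481/940705661 + 4003232) = 1/(3765863004696833/940705661) = 940705661/3765863004696833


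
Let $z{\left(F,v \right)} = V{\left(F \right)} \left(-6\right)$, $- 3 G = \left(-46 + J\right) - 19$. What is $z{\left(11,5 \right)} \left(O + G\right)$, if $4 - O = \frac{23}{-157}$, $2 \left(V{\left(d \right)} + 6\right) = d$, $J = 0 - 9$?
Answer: $\frac{13571}{157} \approx 86.439$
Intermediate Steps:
$J = -9$
$V{\left(d \right)} = -6 + \frac{d}{2}$
$O = \frac{651}{157}$ ($O = 4 - \frac{23}{-157} = 4 - 23 \left(- \frac{1}{157}\right) = 4 - - \frac{23}{157} = 4 + \frac{23}{157} = \frac{651}{157} \approx 4.1465$)
$G = \frac{74}{3}$ ($G = - \frac{\left(-46 - 9\right) - 19}{3} = - \frac{-55 - 19}{3} = \left(- \frac{1}{3}\right) \left(-74\right) = \frac{74}{3} \approx 24.667$)
$z{\left(F,v \right)} = 36 - 3 F$ ($z{\left(F,v \right)} = \left(-6 + \frac{F}{2}\right) \left(-6\right) = 36 - 3 F$)
$z{\left(11,5 \right)} \left(O + G\right) = \left(36 - 33\right) \left(\frac{651}{157} + \frac{74}{3}\right) = \left(36 - 33\right) \frac{13571}{471} = 3 \cdot \frac{13571}{471} = \frac{13571}{157}$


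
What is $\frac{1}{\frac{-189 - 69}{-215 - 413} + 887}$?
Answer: $\frac{314}{278647} \approx 0.0011269$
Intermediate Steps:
$\frac{1}{\frac{-189 - 69}{-215 - 413} + 887} = \frac{1}{- \frac{258}{-628} + 887} = \frac{1}{\left(-258\right) \left(- \frac{1}{628}\right) + 887} = \frac{1}{\frac{129}{314} + 887} = \frac{1}{\frac{278647}{314}} = \frac{314}{278647}$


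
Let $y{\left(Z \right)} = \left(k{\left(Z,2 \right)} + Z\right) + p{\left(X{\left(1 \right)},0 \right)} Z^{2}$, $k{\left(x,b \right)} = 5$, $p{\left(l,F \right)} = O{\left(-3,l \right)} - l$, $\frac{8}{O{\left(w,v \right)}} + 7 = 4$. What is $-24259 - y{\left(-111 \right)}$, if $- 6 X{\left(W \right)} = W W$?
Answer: $\frac{13299}{2} \approx 6649.5$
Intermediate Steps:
$O{\left(w,v \right)} = - \frac{8}{3}$ ($O{\left(w,v \right)} = \frac{8}{-7 + 4} = \frac{8}{-3} = 8 \left(- \frac{1}{3}\right) = - \frac{8}{3}$)
$X{\left(W \right)} = - \frac{W^{2}}{6}$ ($X{\left(W \right)} = - \frac{W W}{6} = - \frac{W^{2}}{6}$)
$p{\left(l,F \right)} = - \frac{8}{3} - l$
$y{\left(Z \right)} = 5 + Z - \frac{5 Z^{2}}{2}$ ($y{\left(Z \right)} = \left(5 + Z\right) + \left(- \frac{8}{3} - - \frac{1^{2}}{6}\right) Z^{2} = \left(5 + Z\right) + \left(- \frac{8}{3} - \left(- \frac{1}{6}\right) 1\right) Z^{2} = \left(5 + Z\right) + \left(- \frac{8}{3} - - \frac{1}{6}\right) Z^{2} = \left(5 + Z\right) + \left(- \frac{8}{3} + \frac{1}{6}\right) Z^{2} = \left(5 + Z\right) - \frac{5 Z^{2}}{2} = 5 + Z - \frac{5 Z^{2}}{2}$)
$-24259 - y{\left(-111 \right)} = -24259 - \left(5 - 111 - \frac{5 \left(-111\right)^{2}}{2}\right) = -24259 - \left(5 - 111 - \frac{61605}{2}\right) = -24259 - - \frac{61817}{2} = -24259 + \frac{61817}{2} = \frac{13299}{2}$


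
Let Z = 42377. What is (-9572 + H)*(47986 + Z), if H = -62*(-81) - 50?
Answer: -415669800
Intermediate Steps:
H = 4972 (H = 5022 - 50 = 4972)
(-9572 + H)*(47986 + Z) = (-9572 + 4972)*(47986 + 42377) = -4600*90363 = -415669800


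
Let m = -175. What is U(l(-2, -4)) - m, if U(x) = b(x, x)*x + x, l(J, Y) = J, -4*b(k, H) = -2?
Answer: 172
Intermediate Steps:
b(k, H) = ½ (b(k, H) = -¼*(-2) = ½)
U(x) = 3*x/2 (U(x) = x/2 + x = 3*x/2)
U(l(-2, -4)) - m = (3/2)*(-2) - 1*(-175) = -3 + 175 = 172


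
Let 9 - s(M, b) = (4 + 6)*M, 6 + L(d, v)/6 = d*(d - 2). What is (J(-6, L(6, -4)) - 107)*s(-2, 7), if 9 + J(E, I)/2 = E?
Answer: -3973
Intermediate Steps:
L(d, v) = -36 + 6*d*(-2 + d) (L(d, v) = -36 + 6*(d*(d - 2)) = -36 + 6*(d*(-2 + d)) = -36 + 6*d*(-2 + d))
J(E, I) = -18 + 2*E
s(M, b) = 9 - 10*M (s(M, b) = 9 - (4 + 6)*M = 9 - 10*M)
(J(-6, L(6, -4)) - 107)*s(-2, 7) = ((-18 + 2*(-6)) - 107)*(9 - 10*(-2)) = ((-18 - 12) - 107)*(9 + 20) = (-30 - 107)*29 = -137*29 = -3973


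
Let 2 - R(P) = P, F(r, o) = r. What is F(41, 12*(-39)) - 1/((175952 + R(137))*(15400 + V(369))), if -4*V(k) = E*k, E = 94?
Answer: 97004744127/2365969369 ≈ 41.000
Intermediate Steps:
R(P) = 2 - P
V(k) = -47*k/2
F(41, 12*(-39)) - 1/((175952 + R(137))*(15400 + V(369))) = 41 - 1/((175952 + (2 - 1*137))*(15400 - 47/2*369)) = 41 - 1/((175952 + (2 - 137))*(15400 - 17343/2)) = 41 - 1/((175952 - 135)*(13457/2)) = 41 - 1/(175817*(13457/2)) = 41 - 1/2365969369/2 = 41 - 1*2/2365969369 = 41 - 2/2365969369 = 97004744127/2365969369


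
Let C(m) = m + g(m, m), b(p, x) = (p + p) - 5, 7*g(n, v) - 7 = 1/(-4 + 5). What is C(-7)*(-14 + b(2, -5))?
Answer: 615/7 ≈ 87.857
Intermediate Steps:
g(n, v) = 8/7 (g(n, v) = 1 + 1/(7*(-4 + 5)) = 1 + (1/7)/1 = 1 + (1/7)*1 = 1 + 1/7 = 8/7)
b(p, x) = -5 + 2*p (b(p, x) = 2*p - 5 = -5 + 2*p)
C(m) = 8/7 + m (C(m) = m + 8/7 = 8/7 + m)
C(-7)*(-14 + b(2, -5)) = (8/7 - 7)*(-14 + (-5 + 2*2)) = -41*(-14 + (-5 + 4))/7 = -41*(-14 - 1)/7 = -41/7*(-15) = 615/7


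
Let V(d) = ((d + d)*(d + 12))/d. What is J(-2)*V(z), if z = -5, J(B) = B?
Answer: -28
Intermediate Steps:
V(d) = 24 + 2*d (V(d) = ((2*d)*(12 + d))/d = (2*d*(12 + d))/d = 24 + 2*d)
J(-2)*V(z) = -2*(24 + 2*(-5)) = -2*(24 - 10) = -2*14 = -28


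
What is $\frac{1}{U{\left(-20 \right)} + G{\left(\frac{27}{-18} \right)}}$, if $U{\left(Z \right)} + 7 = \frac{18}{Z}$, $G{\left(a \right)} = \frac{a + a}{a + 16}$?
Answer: $- \frac{290}{2351} \approx -0.12335$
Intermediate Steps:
$G{\left(a \right)} = \frac{2 a}{16 + a}$
$U{\left(Z \right)} = -7 + \frac{18}{Z}$
$\frac{1}{U{\left(-20 \right)} + G{\left(\frac{27}{-18} \right)}} = \frac{1}{\left(-7 + \frac{18}{-20}\right) + \frac{2 \frac{27}{-18}}{16 + \frac{27}{-18}}} = \frac{1}{\left(-7 + 18 \left(- \frac{1}{20}\right)\right) + \frac{2 \cdot 27 \left(- \frac{1}{18}\right)}{16 + 27 \left(- \frac{1}{18}\right)}} = \frac{1}{\left(-7 - \frac{9}{10}\right) + 2 \left(- \frac{3}{2}\right) \frac{1}{16 - \frac{3}{2}}} = \frac{1}{- \frac{79}{10} + 2 \left(- \frac{3}{2}\right) \frac{1}{\frac{29}{2}}} = \frac{1}{- \frac{79}{10} + 2 \left(- \frac{3}{2}\right) \frac{2}{29}} = \frac{1}{- \frac{79}{10} - \frac{6}{29}} = \frac{1}{- \frac{2351}{290}} = - \frac{290}{2351}$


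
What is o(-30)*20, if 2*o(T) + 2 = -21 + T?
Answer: -530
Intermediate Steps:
o(T) = -23/2 + T/2 (o(T) = -1 + (-21 + T)/2 = -1 + (-21/2 + T/2) = -23/2 + T/2)
o(-30)*20 = (-23/2 + (1/2)*(-30))*20 = (-23/2 - 15)*20 = -53/2*20 = -530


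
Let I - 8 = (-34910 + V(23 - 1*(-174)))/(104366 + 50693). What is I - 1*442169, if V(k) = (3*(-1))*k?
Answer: -68561078000/155059 ≈ -4.4216e+5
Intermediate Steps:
V(k) = -3*k
I = 1204971/155059 (I = 8 + (-34910 - 3*(23 - 1*(-174)))/(104366 + 50693) = 8 + (-34910 - 3*(23 + 174))/155059 = 8 + (-34910 - 3*197)*(1/155059) = 8 + (-34910 - 591)*(1/155059) = 8 - 35501*1/155059 = 8 - 35501/155059 = 1204971/155059 ≈ 7.7710)
I - 1*442169 = 1204971/155059 - 1*442169 = 1204971/155059 - 442169 = -68561078000/155059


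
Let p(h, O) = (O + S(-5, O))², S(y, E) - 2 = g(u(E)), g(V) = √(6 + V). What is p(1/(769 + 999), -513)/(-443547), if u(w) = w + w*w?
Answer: -40291/34119 + 1022*√262662/443547 ≈ -5.1108e-6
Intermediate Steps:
u(w) = w + w²
S(y, E) = 2 + √(6 + E*(1 + E))
p(h, O) = (2 + O + √(6 + O*(1 + O)))² (p(h, O) = (O + (2 + √(6 + O*(1 + O))))² = (2 + O + √(6 + O*(1 + O)))²)
p(1/(769 + 999), -513)/(-443547) = (2 - 513 + √(6 - 513*(1 - 513)))²/(-443547) = (2 - 513 + √(6 - 513*(-512)))²*(-1/443547) = (2 - 513 + √(6 + 262656))²*(-1/443547) = (2 - 513 + √262662)²*(-1/443547) = (-511 + √262662)²*(-1/443547) = -(-511 + √262662)²/443547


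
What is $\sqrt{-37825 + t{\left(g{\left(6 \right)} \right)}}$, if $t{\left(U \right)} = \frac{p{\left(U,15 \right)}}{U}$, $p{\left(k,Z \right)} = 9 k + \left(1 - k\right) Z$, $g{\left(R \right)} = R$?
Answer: $\frac{i \sqrt{151314}}{2} \approx 194.5 i$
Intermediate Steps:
$p{\left(k,Z \right)} = 9 k + Z \left(1 - k\right)$
$t{\left(U \right)} = \frac{15 - 6 U}{U}$ ($t{\left(U \right)} = \frac{15 + 9 U - 15 U}{U} = \frac{15 - 6 U}{U}$)
$\sqrt{-37825 + t{\left(g{\left(6 \right)} \right)}} = \sqrt{-37825 - \left(6 - \frac{15}{6}\right)} = \sqrt{-37825 + \left(-6 + 15 \cdot \frac{1}{6}\right)} = \sqrt{-37825 + \left(-6 + \frac{5}{2}\right)} = \sqrt{-37825 - \frac{7}{2}} = \sqrt{- \frac{75657}{2}} = \frac{i \sqrt{151314}}{2}$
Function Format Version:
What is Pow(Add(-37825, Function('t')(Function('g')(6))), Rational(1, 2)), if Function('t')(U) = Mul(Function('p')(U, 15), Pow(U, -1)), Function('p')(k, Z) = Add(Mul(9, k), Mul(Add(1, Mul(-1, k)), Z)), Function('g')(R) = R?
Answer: Mul(Rational(1, 2), I, Pow(151314, Rational(1, 2))) ≈ Mul(194.50, I)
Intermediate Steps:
Function('p')(k, Z) = Add(Mul(9, k), Mul(Z, Add(1, Mul(-1, k))))
Function('t')(U) = Mul(Pow(U, -1), Add(15, Mul(-6, U))) (Function('t')(U) = Mul(Add(15, Mul(9, U), Mul(-1, 15, U)), Pow(U, -1)) = Mul(Add(15, Mul(9, U), Mul(-15, U)), Pow(U, -1)) = Mul(Add(15, Mul(-6, U)), Pow(U, -1)) = Mul(Pow(U, -1), Add(15, Mul(-6, U))))
Pow(Add(-37825, Function('t')(Function('g')(6))), Rational(1, 2)) = Pow(Add(-37825, Add(-6, Mul(15, Pow(6, -1)))), Rational(1, 2)) = Pow(Add(-37825, Add(-6, Mul(15, Rational(1, 6)))), Rational(1, 2)) = Pow(Add(-37825, Add(-6, Rational(5, 2))), Rational(1, 2)) = Pow(Add(-37825, Rational(-7, 2)), Rational(1, 2)) = Pow(Rational(-75657, 2), Rational(1, 2)) = Mul(Rational(1, 2), I, Pow(151314, Rational(1, 2)))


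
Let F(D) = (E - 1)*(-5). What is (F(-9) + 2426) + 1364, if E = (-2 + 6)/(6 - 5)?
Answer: 3775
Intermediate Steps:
E = 4 (E = 4/1 = 4*1 = 4)
F(D) = -15 (F(D) = (4 - 1)*(-5) = 3*(-5) = -15)
(F(-9) + 2426) + 1364 = (-15 + 2426) + 1364 = 2411 + 1364 = 3775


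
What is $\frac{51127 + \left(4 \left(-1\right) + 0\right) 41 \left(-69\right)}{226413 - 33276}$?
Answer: $\frac{62443}{193137} \approx 0.32331$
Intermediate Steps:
$\frac{51127 + \left(4 \left(-1\right) + 0\right) 41 \left(-69\right)}{226413 - 33276} = \frac{51127 + \left(-4 + 0\right) 41 \left(-69\right)}{193137} = \left(51127 + \left(-4\right) 41 \left(-69\right)\right) \frac{1}{193137} = \left(51127 - -11316\right) \frac{1}{193137} = \left(51127 + 11316\right) \frac{1}{193137} = 62443 \cdot \frac{1}{193137} = \frac{62443}{193137}$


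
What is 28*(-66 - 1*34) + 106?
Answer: -2694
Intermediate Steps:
28*(-66 - 1*34) + 106 = 28*(-66 - 34) + 106 = 28*(-100) + 106 = -2800 + 106 = -2694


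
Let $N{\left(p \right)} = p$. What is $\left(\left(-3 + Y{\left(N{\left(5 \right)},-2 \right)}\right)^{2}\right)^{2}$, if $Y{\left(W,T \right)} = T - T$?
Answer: $81$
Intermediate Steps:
$Y{\left(W,T \right)} = 0$
$\left(\left(-3 + Y{\left(N{\left(5 \right)},-2 \right)}\right)^{2}\right)^{2} = \left(\left(-3 + 0\right)^{2}\right)^{2} = \left(\left(-3\right)^{2}\right)^{2} = 9^{2} = 81$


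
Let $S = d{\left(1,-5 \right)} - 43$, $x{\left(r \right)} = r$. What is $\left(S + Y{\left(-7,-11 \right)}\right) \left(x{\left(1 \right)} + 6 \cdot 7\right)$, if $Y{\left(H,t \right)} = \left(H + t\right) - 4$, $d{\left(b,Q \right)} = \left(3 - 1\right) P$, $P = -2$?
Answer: $-2967$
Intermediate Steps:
$d{\left(b,Q \right)} = -4$ ($d{\left(b,Q \right)} = \left(3 - 1\right) \left(-2\right) = 2 \left(-2\right) = -4$)
$Y{\left(H,t \right)} = -4 + H + t$
$S = -47$ ($S = -4 - 43 = -47$)
$\left(S + Y{\left(-7,-11 \right)}\right) \left(x{\left(1 \right)} + 6 \cdot 7\right) = \left(-47 - 22\right) \left(1 + 6 \cdot 7\right) = \left(-47 - 22\right) \left(1 + 42\right) = \left(-69\right) 43 = -2967$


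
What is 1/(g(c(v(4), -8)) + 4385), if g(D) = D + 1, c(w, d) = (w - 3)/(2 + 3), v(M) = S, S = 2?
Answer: 5/21929 ≈ 0.00022801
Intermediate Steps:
v(M) = 2
c(w, d) = -⅗ + w/5 (c(w, d) = (-3 + w)/5 = (-3 + w)*(⅕) = -⅗ + w/5)
g(D) = 1 + D
1/(g(c(v(4), -8)) + 4385) = 1/((1 + (-⅗ + (⅕)*2)) + 4385) = 1/((1 + (-⅗ + ⅖)) + 4385) = 1/((1 - ⅕) + 4385) = 1/(⅘ + 4385) = 1/(21929/5) = 5/21929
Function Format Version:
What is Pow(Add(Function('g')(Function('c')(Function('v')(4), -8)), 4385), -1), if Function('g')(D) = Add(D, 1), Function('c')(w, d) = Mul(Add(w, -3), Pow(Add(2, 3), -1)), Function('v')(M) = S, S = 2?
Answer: Rational(5, 21929) ≈ 0.00022801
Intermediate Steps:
Function('v')(M) = 2
Function('c')(w, d) = Add(Rational(-3, 5), Mul(Rational(1, 5), w)) (Function('c')(w, d) = Mul(Add(-3, w), Pow(5, -1)) = Mul(Add(-3, w), Rational(1, 5)) = Add(Rational(-3, 5), Mul(Rational(1, 5), w)))
Function('g')(D) = Add(1, D)
Pow(Add(Function('g')(Function('c')(Function('v')(4), -8)), 4385), -1) = Pow(Add(Add(1, Add(Rational(-3, 5), Mul(Rational(1, 5), 2))), 4385), -1) = Pow(Add(Add(1, Add(Rational(-3, 5), Rational(2, 5))), 4385), -1) = Pow(Add(Add(1, Rational(-1, 5)), 4385), -1) = Pow(Add(Rational(4, 5), 4385), -1) = Pow(Rational(21929, 5), -1) = Rational(5, 21929)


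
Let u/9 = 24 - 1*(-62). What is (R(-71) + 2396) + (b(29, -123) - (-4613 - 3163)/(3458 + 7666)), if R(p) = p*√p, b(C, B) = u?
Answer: 326582/103 - 71*I*√71 ≈ 3170.7 - 598.26*I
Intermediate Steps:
u = 774 (u = 9*(24 - 1*(-62)) = 9*(24 + 62) = 9*86 = 774)
b(C, B) = 774
R(p) = p^(3/2)
(R(-71) + 2396) + (b(29, -123) - (-4613 - 3163)/(3458 + 7666)) = ((-71)^(3/2) + 2396) + (774 - (-4613 - 3163)/(3458 + 7666)) = (-71*I*√71 + 2396) + (774 - (-7776)/11124) = (2396 - 71*I*√71) + (774 - (-7776)/11124) = (2396 - 71*I*√71) + (774 - 1*(-72/103)) = (2396 - 71*I*√71) + (774 + 72/103) = (2396 - 71*I*√71) + 79794/103 = 326582/103 - 71*I*√71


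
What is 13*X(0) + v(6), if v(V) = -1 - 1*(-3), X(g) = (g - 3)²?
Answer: 119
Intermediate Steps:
X(g) = (-3 + g)²
v(V) = 2 (v(V) = -1 + 3 = 2)
13*X(0) + v(6) = 13*(-3 + 0)² + 2 = 13*(-3)² + 2 = 13*9 + 2 = 117 + 2 = 119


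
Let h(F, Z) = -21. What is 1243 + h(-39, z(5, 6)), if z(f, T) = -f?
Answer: 1222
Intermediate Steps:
1243 + h(-39, z(5, 6)) = 1243 - 21 = 1222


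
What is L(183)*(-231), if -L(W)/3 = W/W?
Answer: 693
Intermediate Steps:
L(W) = -3 (L(W) = -3*W/W = -3*1 = -3)
L(183)*(-231) = -3*(-231) = 693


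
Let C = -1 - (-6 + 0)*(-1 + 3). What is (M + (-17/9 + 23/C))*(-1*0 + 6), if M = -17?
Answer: -3326/33 ≈ -100.79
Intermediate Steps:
C = 11 (C = -1 - (-6)*2 = -1 - 1*(-12) = -1 + 12 = 11)
(M + (-17/9 + 23/C))*(-1*0 + 6) = (-17 + (-17/9 + 23/11))*(-1*0 + 6) = (-17 + (-17*⅑ + 23*(1/11)))*(0 + 6) = (-17 + (-17/9 + 23/11))*6 = (-17 + 20/99)*6 = -1663/99*6 = -3326/33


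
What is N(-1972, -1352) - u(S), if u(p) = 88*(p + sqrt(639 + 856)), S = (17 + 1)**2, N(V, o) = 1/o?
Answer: -38548225/1352 - 88*sqrt(1495) ≈ -31915.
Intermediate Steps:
S = 324 (S = 18**2 = 324)
u(p) = 88*p + 88*sqrt(1495) (u(p) = 88*(p + sqrt(1495)) = 88*p + 88*sqrt(1495))
N(-1972, -1352) - u(S) = 1/(-1352) - (88*324 + 88*sqrt(1495)) = -1/1352 - (28512 + 88*sqrt(1495)) = -1/1352 + (-28512 - 88*sqrt(1495)) = -38548225/1352 - 88*sqrt(1495)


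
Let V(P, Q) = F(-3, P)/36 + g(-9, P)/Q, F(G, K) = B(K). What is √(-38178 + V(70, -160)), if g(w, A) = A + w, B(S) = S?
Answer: I*√549740690/120 ≈ 195.39*I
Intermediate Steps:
F(G, K) = K
V(P, Q) = P/36 + (-9 + P)/Q (V(P, Q) = P/36 + (P - 9)/Q = P*(1/36) + (-9 + P)/Q = P/36 + (-9 + P)/Q)
√(-38178 + V(70, -160)) = √(-38178 + (-9 + 70 + (1/36)*70*(-160))/(-160)) = √(-38178 - (-9 + 70 - 2800/9)/160) = √(-38178 - 1/160*(-2251/9)) = √(-38178 + 2251/1440) = √(-54974069/1440) = I*√549740690/120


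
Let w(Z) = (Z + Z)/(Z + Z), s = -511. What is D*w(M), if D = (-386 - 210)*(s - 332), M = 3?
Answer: 502428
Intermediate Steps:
w(Z) = 1 (w(Z) = (2*Z)/((2*Z)) = (2*Z)*(1/(2*Z)) = 1)
D = 502428 (D = (-386 - 210)*(-511 - 332) = -596*(-843) = 502428)
D*w(M) = 502428*1 = 502428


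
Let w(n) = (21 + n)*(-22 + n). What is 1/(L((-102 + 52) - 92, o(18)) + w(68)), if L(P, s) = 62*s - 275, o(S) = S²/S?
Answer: 1/4935 ≈ 0.00020263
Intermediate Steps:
o(S) = S
L(P, s) = -275 + 62*s
w(n) = (-22 + n)*(21 + n)
1/(L((-102 + 52) - 92, o(18)) + w(68)) = 1/((-275 + 62*18) + (-462 + 68² - 1*68)) = 1/((-275 + 1116) + (-462 + 4624 - 68)) = 1/(841 + 4094) = 1/4935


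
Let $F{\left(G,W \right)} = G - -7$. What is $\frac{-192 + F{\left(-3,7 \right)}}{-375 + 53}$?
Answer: $\frac{94}{161} \approx 0.58385$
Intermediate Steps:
$F{\left(G,W \right)} = 7 + G$ ($F{\left(G,W \right)} = G + 7 = 7 + G$)
$\frac{-192 + F{\left(-3,7 \right)}}{-375 + 53} = \frac{-192 + \left(7 - 3\right)}{-375 + 53} = \frac{-192 + 4}{-322} = \left(-188\right) \left(- \frac{1}{322}\right) = \frac{94}{161}$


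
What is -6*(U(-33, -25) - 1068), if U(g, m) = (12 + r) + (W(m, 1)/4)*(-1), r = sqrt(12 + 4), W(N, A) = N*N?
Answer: 14499/2 ≈ 7249.5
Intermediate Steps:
W(N, A) = N**2
r = 4 (r = sqrt(16) = 4)
U(g, m) = 16 - m**2/4 (U(g, m) = (12 + 4) + (m**2/4)*(-1) = 16 + (m**2*(1/4))*(-1) = 16 + (m**2/4)*(-1) = 16 - m**2/4)
-6*(U(-33, -25) - 1068) = -6*((16 - 1/4*(-25)**2) - 1068) = -6*((16 - 1/4*625) - 1068) = -6*((16 - 625/4) - 1068) = -6*(-561/4 - 1068) = -6*(-4833/4) = 14499/2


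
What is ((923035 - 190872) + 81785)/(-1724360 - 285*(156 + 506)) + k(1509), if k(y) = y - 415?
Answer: 1046020436/956515 ≈ 1093.6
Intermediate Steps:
k(y) = -415 + y
((923035 - 190872) + 81785)/(-1724360 - 285*(156 + 506)) + k(1509) = ((923035 - 190872) + 81785)/(-1724360 - 285*(156 + 506)) + (-415 + 1509) = (732163 + 81785)/(-1724360 - 285*662) + 1094 = 813948/(-1724360 - 188670) + 1094 = 813948/(-1913030) + 1094 = 813948*(-1/1913030) + 1094 = -406974/956515 + 1094 = 1046020436/956515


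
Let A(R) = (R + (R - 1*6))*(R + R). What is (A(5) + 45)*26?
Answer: 2210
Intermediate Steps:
A(R) = 2*R*(-6 + 2*R) (A(R) = (R + (R - 6))*(2*R) = (R + (-6 + R))*(2*R) = (-6 + 2*R)*(2*R) = 2*R*(-6 + 2*R))
(A(5) + 45)*26 = (4*5*(-3 + 5) + 45)*26 = (4*5*2 + 45)*26 = (40 + 45)*26 = 85*26 = 2210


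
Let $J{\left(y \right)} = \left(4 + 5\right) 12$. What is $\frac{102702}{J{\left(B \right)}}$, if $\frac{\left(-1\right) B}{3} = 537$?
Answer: $\frac{17117}{18} \approx 950.94$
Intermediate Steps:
$B = -1611$ ($B = \left(-3\right) 537 = -1611$)
$J{\left(y \right)} = 108$ ($J{\left(y \right)} = 9 \cdot 12 = 108$)
$\frac{102702}{J{\left(B \right)}} = \frac{102702}{108} = 102702 \cdot \frac{1}{108} = \frac{17117}{18}$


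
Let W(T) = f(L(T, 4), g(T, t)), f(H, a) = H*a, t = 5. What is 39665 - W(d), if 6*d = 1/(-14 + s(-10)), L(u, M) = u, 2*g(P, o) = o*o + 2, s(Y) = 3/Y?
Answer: 11344235/286 ≈ 39665.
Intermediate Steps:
g(P, o) = 1 + o**2/2 (g(P, o) = (o*o + 2)/2 = (o**2 + 2)/2 = (2 + o**2)/2 = 1 + o**2/2)
d = -5/429 (d = 1/(6*(-14 + 3/(-10))) = 1/(6*(-14 + 3*(-1/10))) = 1/(6*(-14 - 3/10)) = 1/(6*(-143/10)) = (1/6)*(-10/143) = -5/429 ≈ -0.011655)
W(T) = 27*T/2 (W(T) = T*(1 + (1/2)*5**2) = T*(1 + (1/2)*25) = T*(1 + 25/2) = T*(27/2) = 27*T/2)
39665 - W(d) = 39665 - 27*(-5)/(2*429) = 39665 - 1*(-45/286) = 39665 + 45/286 = 11344235/286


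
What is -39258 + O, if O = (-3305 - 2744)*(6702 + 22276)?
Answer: -175327180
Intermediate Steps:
O = -175287922 (O = -6049*28978 = -175287922)
-39258 + O = -39258 - 175287922 = -175327180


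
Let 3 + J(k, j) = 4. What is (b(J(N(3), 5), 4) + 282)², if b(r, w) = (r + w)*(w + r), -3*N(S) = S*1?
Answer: 94249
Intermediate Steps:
N(S) = -S/3
J(k, j) = 1 (J(k, j) = -3 + 4 = 1)
b(r, w) = (r + w)² (b(r, w) = (r + w)*(r + w) = (r + w)²)
(b(J(N(3), 5), 4) + 282)² = ((1 + 4)² + 282)² = (5² + 282)² = (25 + 282)² = 307² = 94249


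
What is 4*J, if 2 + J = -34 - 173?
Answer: -836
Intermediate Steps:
J = -209 (J = -2 + (-34 - 173) = -2 - 207 = -209)
4*J = 4*(-209) = -836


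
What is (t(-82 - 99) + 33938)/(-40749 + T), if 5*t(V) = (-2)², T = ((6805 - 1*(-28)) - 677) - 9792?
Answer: -169694/221925 ≈ -0.76465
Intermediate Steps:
T = -3636 (T = ((6805 + 28) - 677) - 9792 = (6833 - 677) - 9792 = 6156 - 9792 = -3636)
t(V) = ⅘ (t(V) = (⅕)*(-2)² = (⅕)*4 = ⅘)
(t(-82 - 99) + 33938)/(-40749 + T) = (⅘ + 33938)/(-40749 - 3636) = (169694/5)/(-44385) = (169694/5)*(-1/44385) = -169694/221925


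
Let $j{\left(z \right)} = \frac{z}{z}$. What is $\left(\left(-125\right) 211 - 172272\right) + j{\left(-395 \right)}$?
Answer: $-198646$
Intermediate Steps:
$j{\left(z \right)} = 1$
$\left(\left(-125\right) 211 - 172272\right) + j{\left(-395 \right)} = \left(\left(-125\right) 211 - 172272\right) + 1 = \left(-26375 - 172272\right) + 1 = -198647 + 1 = -198646$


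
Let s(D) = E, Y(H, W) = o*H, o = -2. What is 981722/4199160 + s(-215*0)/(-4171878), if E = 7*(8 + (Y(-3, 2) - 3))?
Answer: 48753584269/208552181220 ≈ 0.23377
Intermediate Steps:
Y(H, W) = -2*H
E = 77 (E = 7*(8 + (-2*(-3) - 3)) = 7*(8 + (6 - 3)) = 7*(8 + 3) = 7*11 = 77)
s(D) = 77
981722/4199160 + s(-215*0)/(-4171878) = 981722/4199160 + 77/(-4171878) = 981722*(1/4199160) + 77*(-1/4171878) = 70123/299940 - 77/4171878 = 48753584269/208552181220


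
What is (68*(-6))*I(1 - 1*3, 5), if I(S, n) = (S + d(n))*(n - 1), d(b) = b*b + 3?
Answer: -42432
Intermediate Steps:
d(b) = 3 + b² (d(b) = b² + 3 = 3 + b²)
I(S, n) = (-1 + n)*(3 + S + n²) (I(S, n) = (S + (3 + n²))*(n - 1) = (3 + S + n²)*(-1 + n) = (-1 + n)*(3 + S + n²))
(68*(-6))*I(1 - 1*3, 5) = (68*(-6))*(-3 - (1 - 1*3) - 1*5² + (1 - 1*3)*5 + 5*(3 + 5²)) = -408*(-3 - (1 - 3) - 1*25 + (1 - 3)*5 + 5*(3 + 25)) = -408*(-3 - 1*(-2) - 25 - 2*5 + 5*28) = -408*(-3 + 2 - 25 - 10 + 140) = -408*104 = -42432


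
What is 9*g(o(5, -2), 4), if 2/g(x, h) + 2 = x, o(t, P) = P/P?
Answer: -18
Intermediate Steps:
o(t, P) = 1
g(x, h) = 2/(-2 + x)
9*g(o(5, -2), 4) = 9*(2/(-2 + 1)) = 9*(2/(-1)) = 9*(2*(-1)) = 9*(-2) = -18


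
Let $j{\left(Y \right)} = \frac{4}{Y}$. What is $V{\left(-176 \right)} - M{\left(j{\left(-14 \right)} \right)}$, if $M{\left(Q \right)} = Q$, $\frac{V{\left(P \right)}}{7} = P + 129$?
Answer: $- \frac{2301}{7} \approx -328.71$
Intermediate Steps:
$V{\left(P \right)} = 903 + 7 P$ ($V{\left(P \right)} = 7 \left(P + 129\right) = 7 \left(129 + P\right) = 903 + 7 P$)
$V{\left(-176 \right)} - M{\left(j{\left(-14 \right)} \right)} = \left(903 + 7 \left(-176\right)\right) - \frac{4}{-14} = \left(903 - 1232\right) - 4 \left(- \frac{1}{14}\right) = -329 - - \frac{2}{7} = -329 + \frac{2}{7} = - \frac{2301}{7}$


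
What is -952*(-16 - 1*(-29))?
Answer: -12376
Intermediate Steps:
-952*(-16 - 1*(-29)) = -952*(-16 + 29) = -952*13 = -12376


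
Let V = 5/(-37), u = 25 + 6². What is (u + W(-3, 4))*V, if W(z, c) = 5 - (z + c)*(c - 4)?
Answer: -330/37 ≈ -8.9189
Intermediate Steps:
W(z, c) = 5 - (-4 + c)*(c + z) (W(z, c) = 5 - (c + z)*(-4 + c) = 5 - (-4 + c)*(c + z))
u = 61 (u = 25 + 36 = 61)
V = -5/37 (V = 5*(-1/37) = -5/37 ≈ -0.13514)
(u + W(-3, 4))*V = (61 + (5 - 1*4² + 4*4 + 4*(-3) - 1*4*(-3)))*(-5/37) = (61 + (5 - 1*16 + 16 - 12 + 12))*(-5/37) = (61 + (5 - 16 + 16 - 12 + 12))*(-5/37) = (61 + 5)*(-5/37) = 66*(-5/37) = -330/37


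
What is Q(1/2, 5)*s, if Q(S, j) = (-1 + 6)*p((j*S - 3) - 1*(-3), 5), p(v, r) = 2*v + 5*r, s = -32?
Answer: -4800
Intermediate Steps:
Q(S, j) = 125 + 10*S*j (Q(S, j) = (-1 + 6)*(2*((j*S - 3) - 1*(-3)) + 5*5) = 5*(2*((S*j - 3) + 3) + 25) = 5*(2*((-3 + S*j) + 3) + 25) = 5*(2*(S*j) + 25) = 5*(2*S*j + 25) = 5*(25 + 2*S*j) = 125 + 10*S*j)
Q(1/2, 5)*s = (125 + 10*(1/2)*5)*(-32) = (125 + 25)*(-32) = 150*(-32) = -4800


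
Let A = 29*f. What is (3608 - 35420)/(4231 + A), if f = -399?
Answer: 7953/1835 ≈ 4.3341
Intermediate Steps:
A = -11571 (A = 29*(-399) = -11571)
(3608 - 35420)/(4231 + A) = (3608 - 35420)/(4231 - 11571) = -31812/(-7340) = -31812*(-1/7340) = 7953/1835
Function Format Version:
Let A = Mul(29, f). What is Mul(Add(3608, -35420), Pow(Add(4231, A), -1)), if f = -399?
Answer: Rational(7953, 1835) ≈ 4.3341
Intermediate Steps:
A = -11571 (A = Mul(29, -399) = -11571)
Mul(Add(3608, -35420), Pow(Add(4231, A), -1)) = Mul(Add(3608, -35420), Pow(Add(4231, -11571), -1)) = Mul(-31812, Pow(-7340, -1)) = Mul(-31812, Rational(-1, 7340)) = Rational(7953, 1835)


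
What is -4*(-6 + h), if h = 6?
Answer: 0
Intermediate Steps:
-4*(-6 + h) = -4*(-6 + 6) = -4*0 = 0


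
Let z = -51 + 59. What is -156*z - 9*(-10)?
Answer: -1158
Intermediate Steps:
z = 8
-156*z - 9*(-10) = -156*8 - 9*(-10) = -1248 + 90 = -1158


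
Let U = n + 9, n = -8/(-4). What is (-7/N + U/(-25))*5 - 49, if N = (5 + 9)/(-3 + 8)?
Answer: -637/10 ≈ -63.700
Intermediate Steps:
N = 14/5 ≈ 2.8000
n = 2 (n = -8*(-¼) = 2)
U = 11 (U = 2 + 9 = 11)
(-7/N + U/(-25))*5 - 49 = (-7/14/5 + 11/(-25))*5 - 49 = (-7*5/14 + 11*(-1/25))*5 - 49 = (-5/2 - 11/25)*5 - 49 = -147/50*5 - 49 = -147/10 - 49 = -637/10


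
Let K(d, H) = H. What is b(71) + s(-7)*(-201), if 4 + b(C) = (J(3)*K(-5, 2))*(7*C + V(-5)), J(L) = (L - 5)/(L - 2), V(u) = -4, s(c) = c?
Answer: -569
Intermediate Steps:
J(L) = (-5 + L)/(-2 + L)
b(C) = 12 - 28*C (b(C) = -4 + (((-5 + 3)/(-2 + 3))*2)*(7*C - 4) = -4 + ((-2/1)*2)*(-4 + 7*C) = -4 + ((1*(-2))*2)*(-4 + 7*C) = -4 + (-2*2)*(-4 + 7*C) = -4 - 4*(-4 + 7*C) = -4 + (16 - 28*C) = 12 - 28*C)
b(71) + s(-7)*(-201) = (12 - 28*71) - 7*(-201) = (12 - 1988) + 1407 = -1976 + 1407 = -569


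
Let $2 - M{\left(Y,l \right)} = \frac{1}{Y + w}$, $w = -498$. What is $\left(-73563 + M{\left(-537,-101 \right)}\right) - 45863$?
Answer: $- \frac{123603839}{1035} \approx -1.1942 \cdot 10^{5}$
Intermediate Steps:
$M{\left(Y,l \right)} = 2 - \frac{1}{-498 + Y}$ ($M{\left(Y,l \right)} = 2 - \frac{1}{Y - 498} = 2 - \frac{1}{-498 + Y}$)
$\left(-73563 + M{\left(-537,-101 \right)}\right) - 45863 = \left(-73563 + \frac{-997 + 2 \left(-537\right)}{-498 - 537}\right) - 45863 = \left(-73563 + \frac{-997 - 1074}{-1035}\right) - 45863 = \left(-73563 - - \frac{2071}{1035}\right) - 45863 = \left(-73563 + \frac{2071}{1035}\right) - 45863 = - \frac{76135634}{1035} - 45863 = - \frac{123603839}{1035}$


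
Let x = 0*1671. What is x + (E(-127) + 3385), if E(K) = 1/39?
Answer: 132016/39 ≈ 3385.0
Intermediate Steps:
E(K) = 1/39
x = 0
x + (E(-127) + 3385) = 0 + (1/39 + 3385) = 0 + 132016/39 = 132016/39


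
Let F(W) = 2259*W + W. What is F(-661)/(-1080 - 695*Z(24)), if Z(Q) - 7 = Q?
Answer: 298772/4525 ≈ 66.027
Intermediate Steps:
Z(Q) = 7 + Q
F(W) = 2260*W
F(-661)/(-1080 - 695*Z(24)) = (2260*(-661))/(-1080 - 695*(7 + 24)) = -1493860/(-1080 - 695*31) = -1493860/(-1080 - 21545) = -1493860/(-22625) = -1493860*(-1/22625) = 298772/4525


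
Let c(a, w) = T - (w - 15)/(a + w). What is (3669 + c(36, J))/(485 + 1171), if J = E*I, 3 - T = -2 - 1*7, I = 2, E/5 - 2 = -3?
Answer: 95731/43056 ≈ 2.2234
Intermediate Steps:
E = -5 (E = 10 + 5*(-3) = 10 - 15 = -5)
T = 12 (T = 3 - (-2 - 1*7) = 3 - (-2 - 7) = 3 - 1*(-9) = 3 + 9 = 12)
J = -10 (J = -5*2 = -10)
c(a, w) = 12 - (-15 + w)/(a + w) (c(a, w) = 12 - (w - 15)/(a + w) = 12 - (-15 + w)/(a + w))
(3669 + c(36, J))/(485 + 1171) = (3669 + (15 + 11*(-10) + 12*36)/(36 - 10))/(485 + 1171) = (3669 + (15 - 110 + 432)/26)/1656 = (3669 + (1/26)*337)*(1/1656) = (3669 + 337/26)*(1/1656) = (95731/26)*(1/1656) = 95731/43056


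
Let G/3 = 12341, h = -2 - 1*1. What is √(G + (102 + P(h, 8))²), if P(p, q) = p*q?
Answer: √43107 ≈ 207.62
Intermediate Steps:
h = -3 (h = -2 - 1 = -3)
G = 37023 (G = 3*12341 = 37023)
√(G + (102 + P(h, 8))²) = √(37023 + (102 - 3*8)²) = √(37023 + (102 - 24)²) = √(37023 + 78²) = √(37023 + 6084) = √43107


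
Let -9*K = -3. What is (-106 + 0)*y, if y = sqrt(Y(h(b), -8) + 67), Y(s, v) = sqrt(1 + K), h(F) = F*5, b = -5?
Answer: -106*sqrt(603 + 6*sqrt(3))/3 ≈ -875.09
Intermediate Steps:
K = 1/3 (K = -1/9*(-3) = 1/3 ≈ 0.33333)
h(F) = 5*F
Y(s, v) = 2*sqrt(3)/3 (Y(s, v) = sqrt(1 + 1/3) = sqrt(4/3) = 2*sqrt(3)/3)
y = sqrt(67 + 2*sqrt(3)/3) (y = sqrt(2*sqrt(3)/3 + 67) = sqrt(67 + 2*sqrt(3)/3) ≈ 8.2556)
(-106 + 0)*y = (-106 + 0)*(sqrt(603 + 6*sqrt(3))/3) = -106*sqrt(603 + 6*sqrt(3))/3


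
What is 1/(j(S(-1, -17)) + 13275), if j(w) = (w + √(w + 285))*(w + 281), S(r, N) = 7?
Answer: 1699/23288337 - 64*√73/23288337 ≈ 4.9475e-5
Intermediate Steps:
j(w) = (281 + w)*(w + √(285 + w)) (j(w) = (w + √(285 + w))*(281 + w) = (281 + w)*(w + √(285 + w)))
1/(j(S(-1, -17)) + 13275) = 1/((7² + 281*7 + 281*√(285 + 7) + 7*√(285 + 7)) + 13275) = 1/((49 + 1967 + 281*√292 + 7*√292) + 13275) = 1/((49 + 1967 + 281*(2*√73) + 7*(2*√73)) + 13275) = 1/((49 + 1967 + 562*√73 + 14*√73) + 13275) = 1/((2016 + 576*√73) + 13275) = 1/(15291 + 576*√73)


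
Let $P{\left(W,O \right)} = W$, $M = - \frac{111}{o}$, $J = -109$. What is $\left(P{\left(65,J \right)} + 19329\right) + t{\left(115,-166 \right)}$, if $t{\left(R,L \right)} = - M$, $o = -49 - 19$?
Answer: $\frac{1318681}{68} \approx 19392.0$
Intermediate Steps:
$o = -68$ ($o = -49 - 19 = -68$)
$M = \frac{111}{68}$ ($M = - \frac{111}{-68} = \left(-111\right) \left(- \frac{1}{68}\right) = \frac{111}{68} \approx 1.6324$)
$t{\left(R,L \right)} = - \frac{111}{68}$ ($t{\left(R,L \right)} = \left(-1\right) \frac{111}{68} = - \frac{111}{68}$)
$\left(P{\left(65,J \right)} + 19329\right) + t{\left(115,-166 \right)} = \left(65 + 19329\right) - \frac{111}{68} = 19394 - \frac{111}{68} = \frac{1318681}{68}$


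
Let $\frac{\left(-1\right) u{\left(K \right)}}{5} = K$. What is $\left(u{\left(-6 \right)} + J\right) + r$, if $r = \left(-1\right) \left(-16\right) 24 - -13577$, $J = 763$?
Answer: $14754$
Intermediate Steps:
$u{\left(K \right)} = - 5 K$
$r = 13961$ ($r = 16 \cdot 24 + 13577 = 384 + 13577 = 13961$)
$\left(u{\left(-6 \right)} + J\right) + r = \left(\left(-5\right) \left(-6\right) + 763\right) + 13961 = \left(30 + 763\right) + 13961 = 793 + 13961 = 14754$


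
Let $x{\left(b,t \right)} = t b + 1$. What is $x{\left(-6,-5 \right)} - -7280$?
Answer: $7311$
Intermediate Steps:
$x{\left(b,t \right)} = 1 + b t$ ($x{\left(b,t \right)} = b t + 1 = 1 + b t$)
$x{\left(-6,-5 \right)} - -7280 = \left(1 - -30\right) - -7280 = \left(1 + 30\right) + 7280 = 31 + 7280 = 7311$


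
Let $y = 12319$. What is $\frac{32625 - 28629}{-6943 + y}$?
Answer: $\frac{333}{448} \approx 0.7433$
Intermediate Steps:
$\frac{32625 - 28629}{-6943 + y} = \frac{32625 - 28629}{-6943 + 12319} = \frac{3996}{5376} = 3996 \cdot \frac{1}{5376} = \frac{333}{448}$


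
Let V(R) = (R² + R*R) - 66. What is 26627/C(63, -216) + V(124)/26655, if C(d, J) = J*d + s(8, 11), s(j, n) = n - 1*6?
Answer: -292321027/362587965 ≈ -0.80621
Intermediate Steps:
s(j, n) = -6 + n (s(j, n) = n - 6 = -6 + n)
V(R) = -66 + 2*R² (V(R) = (R² + R²) - 66 = 2*R² - 66 = -66 + 2*R²)
C(d, J) = 5 + J*d (C(d, J) = J*d + (-6 + 11) = J*d + 5 = 5 + J*d)
26627/C(63, -216) + V(124)/26655 = 26627/(5 - 216*63) + (-66 + 2*124²)/26655 = 26627/(5 - 13608) + (-66 + 2*15376)*(1/26655) = 26627/(-13603) + (-66 + 30752)*(1/26655) = 26627*(-1/13603) + 30686*(1/26655) = -26627/13603 + 30686/26655 = -292321027/362587965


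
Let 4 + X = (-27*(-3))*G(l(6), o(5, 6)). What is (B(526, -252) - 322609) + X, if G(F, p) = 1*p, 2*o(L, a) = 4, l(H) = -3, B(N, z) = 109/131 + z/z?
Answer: -42240841/131 ≈ -3.2245e+5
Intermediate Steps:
B(N, z) = 240/131 (B(N, z) = 109*(1/131) + 1 = 109/131 + 1 = 240/131)
o(L, a) = 2 (o(L, a) = (½)*4 = 2)
G(F, p) = p
X = 158 (X = -4 - 27*(-3)*2 = -4 + 81*2 = -4 + 162 = 158)
(B(526, -252) - 322609) + X = (240/131 - 322609) + 158 = -42261539/131 + 158 = -42240841/131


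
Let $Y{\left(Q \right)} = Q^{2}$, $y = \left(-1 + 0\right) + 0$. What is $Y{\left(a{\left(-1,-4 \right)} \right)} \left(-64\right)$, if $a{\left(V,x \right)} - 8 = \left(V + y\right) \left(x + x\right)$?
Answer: $-36864$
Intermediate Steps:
$y = -1$ ($y = -1 + 0 = -1$)
$a{\left(V,x \right)} = 8 + 2 x \left(-1 + V\right)$ ($a{\left(V,x \right)} = 8 + \left(V - 1\right) \left(x + x\right) = 8 + \left(-1 + V\right) 2 x = 8 + 2 x \left(-1 + V\right)$)
$Y{\left(a{\left(-1,-4 \right)} \right)} \left(-64\right) = \left(8 - -8 + 2 \left(-1\right) \left(-4\right)\right)^{2} \left(-64\right) = \left(8 + 8 + 8\right)^{2} \left(-64\right) = 24^{2} \left(-64\right) = 576 \left(-64\right) = -36864$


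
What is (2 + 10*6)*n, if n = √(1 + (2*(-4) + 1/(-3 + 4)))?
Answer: 62*I*√6 ≈ 151.87*I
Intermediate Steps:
n = I*√6 (n = √(1 + (-8 + 1/1)) = √(1 + (-8 + 1)) = √(1 - 7) = √(-6) = I*√6 ≈ 2.4495*I)
(2 + 10*6)*n = (2 + 10*6)*(I*√6) = (2 + 60)*(I*√6) = 62*(I*√6) = 62*I*√6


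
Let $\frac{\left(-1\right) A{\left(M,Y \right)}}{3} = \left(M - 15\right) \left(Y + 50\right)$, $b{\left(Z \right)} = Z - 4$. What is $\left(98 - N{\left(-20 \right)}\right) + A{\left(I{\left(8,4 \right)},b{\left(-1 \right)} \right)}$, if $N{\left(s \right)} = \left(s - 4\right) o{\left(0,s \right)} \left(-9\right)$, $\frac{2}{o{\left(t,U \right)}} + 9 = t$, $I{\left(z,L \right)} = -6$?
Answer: $2981$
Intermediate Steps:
$b{\left(Z \right)} = -4 + Z$ ($b{\left(Z \right)} = Z - 4 = -4 + Z$)
$o{\left(t,U \right)} = \frac{2}{-9 + t}$
$N{\left(s \right)} = -8 + 2 s$ ($N{\left(s \right)} = \left(s - 4\right) \frac{2}{-9 + 0} \left(-9\right) = \left(s - 4\right) \frac{2}{-9} \left(-9\right) = \left(-4 + s\right) 2 \left(- \frac{1}{9}\right) \left(-9\right) = \left(-4 + s\right) \left(- \frac{2}{9}\right) \left(-9\right) = \left(\frac{8}{9} - \frac{2 s}{9}\right) \left(-9\right) = -8 + 2 s$)
$A{\left(M,Y \right)} = - 3 \left(-15 + M\right) \left(50 + Y\right)$ ($A{\left(M,Y \right)} = - 3 \left(M - 15\right) \left(Y + 50\right) = - 3 \left(-15 + M\right) \left(50 + Y\right)$)
$\left(98 - N{\left(-20 \right)}\right) + A{\left(I{\left(8,4 \right)},b{\left(-1 \right)} \right)} = \left(98 - \left(-8 + 2 \left(-20\right)\right)\right) + \left(2250 - -900 + 45 \left(-4 - 1\right) - - 18 \left(-4 - 1\right)\right) = \left(98 - \left(-8 - 40\right)\right) + \left(2250 + 900 + 45 \left(-5\right) - \left(-18\right) \left(-5\right)\right) = \left(98 - -48\right) + \left(2250 + 900 - 225 - 90\right) = \left(98 + 48\right) + 2835 = 146 + 2835 = 2981$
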